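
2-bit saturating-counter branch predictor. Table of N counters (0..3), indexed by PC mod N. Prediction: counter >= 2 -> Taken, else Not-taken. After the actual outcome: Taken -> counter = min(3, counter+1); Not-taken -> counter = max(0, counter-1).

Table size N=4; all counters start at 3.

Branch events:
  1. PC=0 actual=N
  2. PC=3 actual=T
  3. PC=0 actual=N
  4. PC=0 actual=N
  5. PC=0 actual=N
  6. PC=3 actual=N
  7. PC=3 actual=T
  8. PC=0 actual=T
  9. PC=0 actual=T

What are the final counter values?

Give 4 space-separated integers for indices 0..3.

Answer: 2 3 3 3

Derivation:
Ev 1: PC=0 idx=0 pred=T actual=N -> ctr[0]=2
Ev 2: PC=3 idx=3 pred=T actual=T -> ctr[3]=3
Ev 3: PC=0 idx=0 pred=T actual=N -> ctr[0]=1
Ev 4: PC=0 idx=0 pred=N actual=N -> ctr[0]=0
Ev 5: PC=0 idx=0 pred=N actual=N -> ctr[0]=0
Ev 6: PC=3 idx=3 pred=T actual=N -> ctr[3]=2
Ev 7: PC=3 idx=3 pred=T actual=T -> ctr[3]=3
Ev 8: PC=0 idx=0 pred=N actual=T -> ctr[0]=1
Ev 9: PC=0 idx=0 pred=N actual=T -> ctr[0]=2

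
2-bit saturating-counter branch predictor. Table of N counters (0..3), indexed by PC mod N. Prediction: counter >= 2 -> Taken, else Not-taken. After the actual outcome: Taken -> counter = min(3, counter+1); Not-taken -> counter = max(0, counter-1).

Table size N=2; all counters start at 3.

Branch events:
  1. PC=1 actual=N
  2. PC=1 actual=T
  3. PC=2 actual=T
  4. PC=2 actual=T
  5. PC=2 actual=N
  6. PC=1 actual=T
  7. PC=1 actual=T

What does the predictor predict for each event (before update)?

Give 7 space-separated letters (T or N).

Ev 1: PC=1 idx=1 pred=T actual=N -> ctr[1]=2
Ev 2: PC=1 idx=1 pred=T actual=T -> ctr[1]=3
Ev 3: PC=2 idx=0 pred=T actual=T -> ctr[0]=3
Ev 4: PC=2 idx=0 pred=T actual=T -> ctr[0]=3
Ev 5: PC=2 idx=0 pred=T actual=N -> ctr[0]=2
Ev 6: PC=1 idx=1 pred=T actual=T -> ctr[1]=3
Ev 7: PC=1 idx=1 pred=T actual=T -> ctr[1]=3

Answer: T T T T T T T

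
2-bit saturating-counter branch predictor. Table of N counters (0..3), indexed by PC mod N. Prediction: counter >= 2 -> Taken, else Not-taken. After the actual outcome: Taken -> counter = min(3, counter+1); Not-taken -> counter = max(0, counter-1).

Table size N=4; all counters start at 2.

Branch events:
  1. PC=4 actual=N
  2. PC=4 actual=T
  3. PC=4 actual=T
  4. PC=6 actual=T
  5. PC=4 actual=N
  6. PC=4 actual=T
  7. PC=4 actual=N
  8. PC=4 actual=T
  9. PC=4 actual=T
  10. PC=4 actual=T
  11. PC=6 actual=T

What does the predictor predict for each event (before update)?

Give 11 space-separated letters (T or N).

Ev 1: PC=4 idx=0 pred=T actual=N -> ctr[0]=1
Ev 2: PC=4 idx=0 pred=N actual=T -> ctr[0]=2
Ev 3: PC=4 idx=0 pred=T actual=T -> ctr[0]=3
Ev 4: PC=6 idx=2 pred=T actual=T -> ctr[2]=3
Ev 5: PC=4 idx=0 pred=T actual=N -> ctr[0]=2
Ev 6: PC=4 idx=0 pred=T actual=T -> ctr[0]=3
Ev 7: PC=4 idx=0 pred=T actual=N -> ctr[0]=2
Ev 8: PC=4 idx=0 pred=T actual=T -> ctr[0]=3
Ev 9: PC=4 idx=0 pred=T actual=T -> ctr[0]=3
Ev 10: PC=4 idx=0 pred=T actual=T -> ctr[0]=3
Ev 11: PC=6 idx=2 pred=T actual=T -> ctr[2]=3

Answer: T N T T T T T T T T T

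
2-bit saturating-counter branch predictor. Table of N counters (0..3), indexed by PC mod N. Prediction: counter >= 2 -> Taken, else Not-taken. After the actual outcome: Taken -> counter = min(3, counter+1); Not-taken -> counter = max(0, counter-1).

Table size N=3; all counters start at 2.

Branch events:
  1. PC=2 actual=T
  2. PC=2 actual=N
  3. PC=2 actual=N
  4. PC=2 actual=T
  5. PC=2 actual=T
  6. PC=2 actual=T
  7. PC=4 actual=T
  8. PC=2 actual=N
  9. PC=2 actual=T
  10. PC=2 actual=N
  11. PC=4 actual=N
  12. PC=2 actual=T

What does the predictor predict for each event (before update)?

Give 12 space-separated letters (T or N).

Answer: T T T N T T T T T T T T

Derivation:
Ev 1: PC=2 idx=2 pred=T actual=T -> ctr[2]=3
Ev 2: PC=2 idx=2 pred=T actual=N -> ctr[2]=2
Ev 3: PC=2 idx=2 pred=T actual=N -> ctr[2]=1
Ev 4: PC=2 idx=2 pred=N actual=T -> ctr[2]=2
Ev 5: PC=2 idx=2 pred=T actual=T -> ctr[2]=3
Ev 6: PC=2 idx=2 pred=T actual=T -> ctr[2]=3
Ev 7: PC=4 idx=1 pred=T actual=T -> ctr[1]=3
Ev 8: PC=2 idx=2 pred=T actual=N -> ctr[2]=2
Ev 9: PC=2 idx=2 pred=T actual=T -> ctr[2]=3
Ev 10: PC=2 idx=2 pred=T actual=N -> ctr[2]=2
Ev 11: PC=4 idx=1 pred=T actual=N -> ctr[1]=2
Ev 12: PC=2 idx=2 pred=T actual=T -> ctr[2]=3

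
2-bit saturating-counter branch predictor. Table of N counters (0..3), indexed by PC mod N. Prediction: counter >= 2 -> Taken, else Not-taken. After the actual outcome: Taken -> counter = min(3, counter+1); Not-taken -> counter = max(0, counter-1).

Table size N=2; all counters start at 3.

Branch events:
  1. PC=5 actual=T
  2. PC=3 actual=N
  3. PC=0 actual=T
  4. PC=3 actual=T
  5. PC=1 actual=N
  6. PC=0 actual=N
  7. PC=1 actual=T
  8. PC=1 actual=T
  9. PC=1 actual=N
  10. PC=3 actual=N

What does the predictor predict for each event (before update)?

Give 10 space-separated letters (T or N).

Ev 1: PC=5 idx=1 pred=T actual=T -> ctr[1]=3
Ev 2: PC=3 idx=1 pred=T actual=N -> ctr[1]=2
Ev 3: PC=0 idx=0 pred=T actual=T -> ctr[0]=3
Ev 4: PC=3 idx=1 pred=T actual=T -> ctr[1]=3
Ev 5: PC=1 idx=1 pred=T actual=N -> ctr[1]=2
Ev 6: PC=0 idx=0 pred=T actual=N -> ctr[0]=2
Ev 7: PC=1 idx=1 pred=T actual=T -> ctr[1]=3
Ev 8: PC=1 idx=1 pred=T actual=T -> ctr[1]=3
Ev 9: PC=1 idx=1 pred=T actual=N -> ctr[1]=2
Ev 10: PC=3 idx=1 pred=T actual=N -> ctr[1]=1

Answer: T T T T T T T T T T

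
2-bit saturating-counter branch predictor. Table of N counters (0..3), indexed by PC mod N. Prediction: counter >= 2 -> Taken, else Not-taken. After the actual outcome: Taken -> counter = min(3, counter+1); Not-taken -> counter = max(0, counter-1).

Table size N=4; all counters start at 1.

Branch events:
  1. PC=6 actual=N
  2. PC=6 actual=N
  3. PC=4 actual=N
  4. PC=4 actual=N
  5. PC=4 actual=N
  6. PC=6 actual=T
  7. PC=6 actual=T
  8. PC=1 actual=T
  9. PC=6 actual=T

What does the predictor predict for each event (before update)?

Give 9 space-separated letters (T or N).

Answer: N N N N N N N N T

Derivation:
Ev 1: PC=6 idx=2 pred=N actual=N -> ctr[2]=0
Ev 2: PC=6 idx=2 pred=N actual=N -> ctr[2]=0
Ev 3: PC=4 idx=0 pred=N actual=N -> ctr[0]=0
Ev 4: PC=4 idx=0 pred=N actual=N -> ctr[0]=0
Ev 5: PC=4 idx=0 pred=N actual=N -> ctr[0]=0
Ev 6: PC=6 idx=2 pred=N actual=T -> ctr[2]=1
Ev 7: PC=6 idx=2 pred=N actual=T -> ctr[2]=2
Ev 8: PC=1 idx=1 pred=N actual=T -> ctr[1]=2
Ev 9: PC=6 idx=2 pred=T actual=T -> ctr[2]=3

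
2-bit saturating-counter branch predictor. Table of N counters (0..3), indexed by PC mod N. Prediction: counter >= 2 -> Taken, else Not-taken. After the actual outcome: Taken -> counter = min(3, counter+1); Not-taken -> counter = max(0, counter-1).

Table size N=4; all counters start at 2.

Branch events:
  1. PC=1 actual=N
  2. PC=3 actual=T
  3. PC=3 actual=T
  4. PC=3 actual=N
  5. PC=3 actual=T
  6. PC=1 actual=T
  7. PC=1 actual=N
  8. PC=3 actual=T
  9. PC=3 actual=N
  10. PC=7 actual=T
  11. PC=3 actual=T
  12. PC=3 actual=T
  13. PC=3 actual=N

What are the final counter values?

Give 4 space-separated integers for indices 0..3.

Ev 1: PC=1 idx=1 pred=T actual=N -> ctr[1]=1
Ev 2: PC=3 idx=3 pred=T actual=T -> ctr[3]=3
Ev 3: PC=3 idx=3 pred=T actual=T -> ctr[3]=3
Ev 4: PC=3 idx=3 pred=T actual=N -> ctr[3]=2
Ev 5: PC=3 idx=3 pred=T actual=T -> ctr[3]=3
Ev 6: PC=1 idx=1 pred=N actual=T -> ctr[1]=2
Ev 7: PC=1 idx=1 pred=T actual=N -> ctr[1]=1
Ev 8: PC=3 idx=3 pred=T actual=T -> ctr[3]=3
Ev 9: PC=3 idx=3 pred=T actual=N -> ctr[3]=2
Ev 10: PC=7 idx=3 pred=T actual=T -> ctr[3]=3
Ev 11: PC=3 idx=3 pred=T actual=T -> ctr[3]=3
Ev 12: PC=3 idx=3 pred=T actual=T -> ctr[3]=3
Ev 13: PC=3 idx=3 pred=T actual=N -> ctr[3]=2

Answer: 2 1 2 2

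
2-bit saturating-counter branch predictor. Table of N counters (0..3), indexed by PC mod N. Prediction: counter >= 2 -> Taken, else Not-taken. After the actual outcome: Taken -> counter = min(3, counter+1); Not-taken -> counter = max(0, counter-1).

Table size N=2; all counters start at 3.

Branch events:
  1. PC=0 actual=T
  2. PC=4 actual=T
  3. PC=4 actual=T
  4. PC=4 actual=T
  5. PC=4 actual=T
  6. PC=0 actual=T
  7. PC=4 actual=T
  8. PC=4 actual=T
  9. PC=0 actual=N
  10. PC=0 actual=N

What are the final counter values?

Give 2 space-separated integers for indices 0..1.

Ev 1: PC=0 idx=0 pred=T actual=T -> ctr[0]=3
Ev 2: PC=4 idx=0 pred=T actual=T -> ctr[0]=3
Ev 3: PC=4 idx=0 pred=T actual=T -> ctr[0]=3
Ev 4: PC=4 idx=0 pred=T actual=T -> ctr[0]=3
Ev 5: PC=4 idx=0 pred=T actual=T -> ctr[0]=3
Ev 6: PC=0 idx=0 pred=T actual=T -> ctr[0]=3
Ev 7: PC=4 idx=0 pred=T actual=T -> ctr[0]=3
Ev 8: PC=4 idx=0 pred=T actual=T -> ctr[0]=3
Ev 9: PC=0 idx=0 pred=T actual=N -> ctr[0]=2
Ev 10: PC=0 idx=0 pred=T actual=N -> ctr[0]=1

Answer: 1 3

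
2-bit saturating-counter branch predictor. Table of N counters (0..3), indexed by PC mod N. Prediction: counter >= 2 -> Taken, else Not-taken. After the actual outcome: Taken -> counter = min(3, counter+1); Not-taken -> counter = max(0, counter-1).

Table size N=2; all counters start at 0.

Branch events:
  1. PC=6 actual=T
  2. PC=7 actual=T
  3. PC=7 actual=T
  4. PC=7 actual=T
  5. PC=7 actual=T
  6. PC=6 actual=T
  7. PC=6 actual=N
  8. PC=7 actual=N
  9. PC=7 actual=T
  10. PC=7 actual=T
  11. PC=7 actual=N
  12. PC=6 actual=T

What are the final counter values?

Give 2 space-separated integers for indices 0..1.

Answer: 2 2

Derivation:
Ev 1: PC=6 idx=0 pred=N actual=T -> ctr[0]=1
Ev 2: PC=7 idx=1 pred=N actual=T -> ctr[1]=1
Ev 3: PC=7 idx=1 pred=N actual=T -> ctr[1]=2
Ev 4: PC=7 idx=1 pred=T actual=T -> ctr[1]=3
Ev 5: PC=7 idx=1 pred=T actual=T -> ctr[1]=3
Ev 6: PC=6 idx=0 pred=N actual=T -> ctr[0]=2
Ev 7: PC=6 idx=0 pred=T actual=N -> ctr[0]=1
Ev 8: PC=7 idx=1 pred=T actual=N -> ctr[1]=2
Ev 9: PC=7 idx=1 pred=T actual=T -> ctr[1]=3
Ev 10: PC=7 idx=1 pred=T actual=T -> ctr[1]=3
Ev 11: PC=7 idx=1 pred=T actual=N -> ctr[1]=2
Ev 12: PC=6 idx=0 pred=N actual=T -> ctr[0]=2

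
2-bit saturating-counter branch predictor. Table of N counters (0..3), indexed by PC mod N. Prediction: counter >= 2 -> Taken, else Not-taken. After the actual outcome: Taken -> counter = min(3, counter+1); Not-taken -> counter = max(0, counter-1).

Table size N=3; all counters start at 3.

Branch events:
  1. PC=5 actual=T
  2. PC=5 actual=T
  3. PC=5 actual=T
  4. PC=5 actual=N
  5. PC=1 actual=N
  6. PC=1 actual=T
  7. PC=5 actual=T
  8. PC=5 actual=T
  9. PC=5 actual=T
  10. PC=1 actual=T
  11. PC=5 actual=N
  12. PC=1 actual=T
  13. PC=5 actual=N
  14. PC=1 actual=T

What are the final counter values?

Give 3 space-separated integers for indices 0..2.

Ev 1: PC=5 idx=2 pred=T actual=T -> ctr[2]=3
Ev 2: PC=5 idx=2 pred=T actual=T -> ctr[2]=3
Ev 3: PC=5 idx=2 pred=T actual=T -> ctr[2]=3
Ev 4: PC=5 idx=2 pred=T actual=N -> ctr[2]=2
Ev 5: PC=1 idx=1 pred=T actual=N -> ctr[1]=2
Ev 6: PC=1 idx=1 pred=T actual=T -> ctr[1]=3
Ev 7: PC=5 idx=2 pred=T actual=T -> ctr[2]=3
Ev 8: PC=5 idx=2 pred=T actual=T -> ctr[2]=3
Ev 9: PC=5 idx=2 pred=T actual=T -> ctr[2]=3
Ev 10: PC=1 idx=1 pred=T actual=T -> ctr[1]=3
Ev 11: PC=5 idx=2 pred=T actual=N -> ctr[2]=2
Ev 12: PC=1 idx=1 pred=T actual=T -> ctr[1]=3
Ev 13: PC=5 idx=2 pred=T actual=N -> ctr[2]=1
Ev 14: PC=1 idx=1 pred=T actual=T -> ctr[1]=3

Answer: 3 3 1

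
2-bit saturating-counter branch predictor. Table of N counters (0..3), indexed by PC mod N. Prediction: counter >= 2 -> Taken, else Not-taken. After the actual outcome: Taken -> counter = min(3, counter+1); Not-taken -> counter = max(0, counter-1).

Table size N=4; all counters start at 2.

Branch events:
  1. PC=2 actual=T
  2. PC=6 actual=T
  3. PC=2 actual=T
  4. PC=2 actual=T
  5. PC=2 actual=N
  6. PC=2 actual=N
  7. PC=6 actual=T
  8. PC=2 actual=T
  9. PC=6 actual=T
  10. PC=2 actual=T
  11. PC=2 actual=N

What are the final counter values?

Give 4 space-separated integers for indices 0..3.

Answer: 2 2 2 2

Derivation:
Ev 1: PC=2 idx=2 pred=T actual=T -> ctr[2]=3
Ev 2: PC=6 idx=2 pred=T actual=T -> ctr[2]=3
Ev 3: PC=2 idx=2 pred=T actual=T -> ctr[2]=3
Ev 4: PC=2 idx=2 pred=T actual=T -> ctr[2]=3
Ev 5: PC=2 idx=2 pred=T actual=N -> ctr[2]=2
Ev 6: PC=2 idx=2 pred=T actual=N -> ctr[2]=1
Ev 7: PC=6 idx=2 pred=N actual=T -> ctr[2]=2
Ev 8: PC=2 idx=2 pred=T actual=T -> ctr[2]=3
Ev 9: PC=6 idx=2 pred=T actual=T -> ctr[2]=3
Ev 10: PC=2 idx=2 pred=T actual=T -> ctr[2]=3
Ev 11: PC=2 idx=2 pred=T actual=N -> ctr[2]=2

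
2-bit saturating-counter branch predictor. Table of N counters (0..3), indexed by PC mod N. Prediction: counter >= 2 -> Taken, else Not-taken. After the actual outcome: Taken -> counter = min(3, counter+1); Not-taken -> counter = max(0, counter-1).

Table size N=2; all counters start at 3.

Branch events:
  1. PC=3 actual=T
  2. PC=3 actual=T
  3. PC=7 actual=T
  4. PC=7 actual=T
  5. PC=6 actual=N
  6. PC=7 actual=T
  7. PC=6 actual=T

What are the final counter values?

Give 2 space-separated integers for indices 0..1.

Ev 1: PC=3 idx=1 pred=T actual=T -> ctr[1]=3
Ev 2: PC=3 idx=1 pred=T actual=T -> ctr[1]=3
Ev 3: PC=7 idx=1 pred=T actual=T -> ctr[1]=3
Ev 4: PC=7 idx=1 pred=T actual=T -> ctr[1]=3
Ev 5: PC=6 idx=0 pred=T actual=N -> ctr[0]=2
Ev 6: PC=7 idx=1 pred=T actual=T -> ctr[1]=3
Ev 7: PC=6 idx=0 pred=T actual=T -> ctr[0]=3

Answer: 3 3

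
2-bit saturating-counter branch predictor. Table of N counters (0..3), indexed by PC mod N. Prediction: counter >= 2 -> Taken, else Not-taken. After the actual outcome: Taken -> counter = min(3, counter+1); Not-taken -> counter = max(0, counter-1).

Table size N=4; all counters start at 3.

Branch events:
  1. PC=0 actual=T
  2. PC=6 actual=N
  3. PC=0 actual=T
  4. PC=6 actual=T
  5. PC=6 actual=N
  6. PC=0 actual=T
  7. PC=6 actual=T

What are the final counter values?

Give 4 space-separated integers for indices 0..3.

Answer: 3 3 3 3

Derivation:
Ev 1: PC=0 idx=0 pred=T actual=T -> ctr[0]=3
Ev 2: PC=6 idx=2 pred=T actual=N -> ctr[2]=2
Ev 3: PC=0 idx=0 pred=T actual=T -> ctr[0]=3
Ev 4: PC=6 idx=2 pred=T actual=T -> ctr[2]=3
Ev 5: PC=6 idx=2 pred=T actual=N -> ctr[2]=2
Ev 6: PC=0 idx=0 pred=T actual=T -> ctr[0]=3
Ev 7: PC=6 idx=2 pred=T actual=T -> ctr[2]=3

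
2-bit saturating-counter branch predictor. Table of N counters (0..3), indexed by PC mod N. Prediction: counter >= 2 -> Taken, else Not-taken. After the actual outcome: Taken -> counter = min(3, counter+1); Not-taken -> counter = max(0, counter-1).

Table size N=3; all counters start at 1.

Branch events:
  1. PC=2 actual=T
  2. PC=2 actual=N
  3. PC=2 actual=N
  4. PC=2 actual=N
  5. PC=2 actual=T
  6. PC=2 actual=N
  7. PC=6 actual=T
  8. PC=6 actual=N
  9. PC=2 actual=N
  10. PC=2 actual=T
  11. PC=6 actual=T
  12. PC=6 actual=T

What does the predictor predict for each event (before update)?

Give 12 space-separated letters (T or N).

Answer: N T N N N N N T N N N T

Derivation:
Ev 1: PC=2 idx=2 pred=N actual=T -> ctr[2]=2
Ev 2: PC=2 idx=2 pred=T actual=N -> ctr[2]=1
Ev 3: PC=2 idx=2 pred=N actual=N -> ctr[2]=0
Ev 4: PC=2 idx=2 pred=N actual=N -> ctr[2]=0
Ev 5: PC=2 idx=2 pred=N actual=T -> ctr[2]=1
Ev 6: PC=2 idx=2 pred=N actual=N -> ctr[2]=0
Ev 7: PC=6 idx=0 pred=N actual=T -> ctr[0]=2
Ev 8: PC=6 idx=0 pred=T actual=N -> ctr[0]=1
Ev 9: PC=2 idx=2 pred=N actual=N -> ctr[2]=0
Ev 10: PC=2 idx=2 pred=N actual=T -> ctr[2]=1
Ev 11: PC=6 idx=0 pred=N actual=T -> ctr[0]=2
Ev 12: PC=6 idx=0 pred=T actual=T -> ctr[0]=3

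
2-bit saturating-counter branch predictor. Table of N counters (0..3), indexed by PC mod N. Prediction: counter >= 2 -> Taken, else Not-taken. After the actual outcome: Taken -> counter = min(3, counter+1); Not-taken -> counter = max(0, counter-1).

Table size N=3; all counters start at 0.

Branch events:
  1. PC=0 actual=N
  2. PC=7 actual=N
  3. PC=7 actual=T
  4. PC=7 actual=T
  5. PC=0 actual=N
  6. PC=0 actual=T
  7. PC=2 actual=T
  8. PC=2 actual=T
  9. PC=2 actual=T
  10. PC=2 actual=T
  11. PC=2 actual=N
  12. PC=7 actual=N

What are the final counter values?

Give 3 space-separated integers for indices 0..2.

Answer: 1 1 2

Derivation:
Ev 1: PC=0 idx=0 pred=N actual=N -> ctr[0]=0
Ev 2: PC=7 idx=1 pred=N actual=N -> ctr[1]=0
Ev 3: PC=7 idx=1 pred=N actual=T -> ctr[1]=1
Ev 4: PC=7 idx=1 pred=N actual=T -> ctr[1]=2
Ev 5: PC=0 idx=0 pred=N actual=N -> ctr[0]=0
Ev 6: PC=0 idx=0 pred=N actual=T -> ctr[0]=1
Ev 7: PC=2 idx=2 pred=N actual=T -> ctr[2]=1
Ev 8: PC=2 idx=2 pred=N actual=T -> ctr[2]=2
Ev 9: PC=2 idx=2 pred=T actual=T -> ctr[2]=3
Ev 10: PC=2 idx=2 pred=T actual=T -> ctr[2]=3
Ev 11: PC=2 idx=2 pred=T actual=N -> ctr[2]=2
Ev 12: PC=7 idx=1 pred=T actual=N -> ctr[1]=1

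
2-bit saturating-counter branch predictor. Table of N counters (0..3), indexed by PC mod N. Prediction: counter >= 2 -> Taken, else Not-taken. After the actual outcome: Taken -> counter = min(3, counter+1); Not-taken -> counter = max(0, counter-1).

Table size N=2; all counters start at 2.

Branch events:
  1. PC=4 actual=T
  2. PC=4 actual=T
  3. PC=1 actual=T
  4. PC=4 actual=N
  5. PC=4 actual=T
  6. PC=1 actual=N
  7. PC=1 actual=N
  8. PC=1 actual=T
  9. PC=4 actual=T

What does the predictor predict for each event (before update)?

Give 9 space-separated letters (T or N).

Ev 1: PC=4 idx=0 pred=T actual=T -> ctr[0]=3
Ev 2: PC=4 idx=0 pred=T actual=T -> ctr[0]=3
Ev 3: PC=1 idx=1 pred=T actual=T -> ctr[1]=3
Ev 4: PC=4 idx=0 pred=T actual=N -> ctr[0]=2
Ev 5: PC=4 idx=0 pred=T actual=T -> ctr[0]=3
Ev 6: PC=1 idx=1 pred=T actual=N -> ctr[1]=2
Ev 7: PC=1 idx=1 pred=T actual=N -> ctr[1]=1
Ev 8: PC=1 idx=1 pred=N actual=T -> ctr[1]=2
Ev 9: PC=4 idx=0 pred=T actual=T -> ctr[0]=3

Answer: T T T T T T T N T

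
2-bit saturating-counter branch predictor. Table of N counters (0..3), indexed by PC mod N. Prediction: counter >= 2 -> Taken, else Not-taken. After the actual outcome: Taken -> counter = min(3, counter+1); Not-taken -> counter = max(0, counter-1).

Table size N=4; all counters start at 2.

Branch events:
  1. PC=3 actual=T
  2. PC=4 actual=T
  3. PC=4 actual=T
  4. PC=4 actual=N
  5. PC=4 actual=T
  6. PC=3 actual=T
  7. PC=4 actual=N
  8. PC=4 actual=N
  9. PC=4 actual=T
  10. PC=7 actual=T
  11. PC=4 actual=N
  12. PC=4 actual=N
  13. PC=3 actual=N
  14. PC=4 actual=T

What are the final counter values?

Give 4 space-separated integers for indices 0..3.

Ev 1: PC=3 idx=3 pred=T actual=T -> ctr[3]=3
Ev 2: PC=4 idx=0 pred=T actual=T -> ctr[0]=3
Ev 3: PC=4 idx=0 pred=T actual=T -> ctr[0]=3
Ev 4: PC=4 idx=0 pred=T actual=N -> ctr[0]=2
Ev 5: PC=4 idx=0 pred=T actual=T -> ctr[0]=3
Ev 6: PC=3 idx=3 pred=T actual=T -> ctr[3]=3
Ev 7: PC=4 idx=0 pred=T actual=N -> ctr[0]=2
Ev 8: PC=4 idx=0 pred=T actual=N -> ctr[0]=1
Ev 9: PC=4 idx=0 pred=N actual=T -> ctr[0]=2
Ev 10: PC=7 idx=3 pred=T actual=T -> ctr[3]=3
Ev 11: PC=4 idx=0 pred=T actual=N -> ctr[0]=1
Ev 12: PC=4 idx=0 pred=N actual=N -> ctr[0]=0
Ev 13: PC=3 idx=3 pred=T actual=N -> ctr[3]=2
Ev 14: PC=4 idx=0 pred=N actual=T -> ctr[0]=1

Answer: 1 2 2 2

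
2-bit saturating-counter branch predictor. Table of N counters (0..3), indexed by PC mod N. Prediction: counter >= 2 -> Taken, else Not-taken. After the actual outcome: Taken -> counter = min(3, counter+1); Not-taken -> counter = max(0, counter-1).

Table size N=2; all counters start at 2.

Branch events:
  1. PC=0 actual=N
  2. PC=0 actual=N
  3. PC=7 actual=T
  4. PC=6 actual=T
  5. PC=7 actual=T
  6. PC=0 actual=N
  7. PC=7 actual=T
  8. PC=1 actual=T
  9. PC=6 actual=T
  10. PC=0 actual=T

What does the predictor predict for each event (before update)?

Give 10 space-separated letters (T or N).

Ev 1: PC=0 idx=0 pred=T actual=N -> ctr[0]=1
Ev 2: PC=0 idx=0 pred=N actual=N -> ctr[0]=0
Ev 3: PC=7 idx=1 pred=T actual=T -> ctr[1]=3
Ev 4: PC=6 idx=0 pred=N actual=T -> ctr[0]=1
Ev 5: PC=7 idx=1 pred=T actual=T -> ctr[1]=3
Ev 6: PC=0 idx=0 pred=N actual=N -> ctr[0]=0
Ev 7: PC=7 idx=1 pred=T actual=T -> ctr[1]=3
Ev 8: PC=1 idx=1 pred=T actual=T -> ctr[1]=3
Ev 9: PC=6 idx=0 pred=N actual=T -> ctr[0]=1
Ev 10: PC=0 idx=0 pred=N actual=T -> ctr[0]=2

Answer: T N T N T N T T N N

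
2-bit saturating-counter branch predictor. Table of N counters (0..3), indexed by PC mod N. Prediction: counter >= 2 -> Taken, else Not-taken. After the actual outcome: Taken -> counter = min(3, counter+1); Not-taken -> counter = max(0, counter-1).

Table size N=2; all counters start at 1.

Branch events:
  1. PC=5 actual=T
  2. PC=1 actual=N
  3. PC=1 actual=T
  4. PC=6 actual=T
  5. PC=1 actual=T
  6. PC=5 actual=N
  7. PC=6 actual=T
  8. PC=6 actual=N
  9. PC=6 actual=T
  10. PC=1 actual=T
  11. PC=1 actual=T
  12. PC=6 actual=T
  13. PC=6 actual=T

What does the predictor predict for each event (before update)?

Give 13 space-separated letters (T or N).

Ev 1: PC=5 idx=1 pred=N actual=T -> ctr[1]=2
Ev 2: PC=1 idx=1 pred=T actual=N -> ctr[1]=1
Ev 3: PC=1 idx=1 pred=N actual=T -> ctr[1]=2
Ev 4: PC=6 idx=0 pred=N actual=T -> ctr[0]=2
Ev 5: PC=1 idx=1 pred=T actual=T -> ctr[1]=3
Ev 6: PC=5 idx=1 pred=T actual=N -> ctr[1]=2
Ev 7: PC=6 idx=0 pred=T actual=T -> ctr[0]=3
Ev 8: PC=6 idx=0 pred=T actual=N -> ctr[0]=2
Ev 9: PC=6 idx=0 pred=T actual=T -> ctr[0]=3
Ev 10: PC=1 idx=1 pred=T actual=T -> ctr[1]=3
Ev 11: PC=1 idx=1 pred=T actual=T -> ctr[1]=3
Ev 12: PC=6 idx=0 pred=T actual=T -> ctr[0]=3
Ev 13: PC=6 idx=0 pred=T actual=T -> ctr[0]=3

Answer: N T N N T T T T T T T T T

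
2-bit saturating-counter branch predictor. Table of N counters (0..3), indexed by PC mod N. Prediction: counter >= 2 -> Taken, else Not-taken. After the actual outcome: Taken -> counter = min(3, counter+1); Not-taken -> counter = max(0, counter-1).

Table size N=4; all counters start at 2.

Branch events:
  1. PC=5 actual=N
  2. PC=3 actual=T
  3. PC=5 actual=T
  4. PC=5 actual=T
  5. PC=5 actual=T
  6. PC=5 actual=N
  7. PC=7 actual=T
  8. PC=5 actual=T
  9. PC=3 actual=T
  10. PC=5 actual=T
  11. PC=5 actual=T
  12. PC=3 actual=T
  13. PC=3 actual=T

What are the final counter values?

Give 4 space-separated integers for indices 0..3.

Answer: 2 3 2 3

Derivation:
Ev 1: PC=5 idx=1 pred=T actual=N -> ctr[1]=1
Ev 2: PC=3 idx=3 pred=T actual=T -> ctr[3]=3
Ev 3: PC=5 idx=1 pred=N actual=T -> ctr[1]=2
Ev 4: PC=5 idx=1 pred=T actual=T -> ctr[1]=3
Ev 5: PC=5 idx=1 pred=T actual=T -> ctr[1]=3
Ev 6: PC=5 idx=1 pred=T actual=N -> ctr[1]=2
Ev 7: PC=7 idx=3 pred=T actual=T -> ctr[3]=3
Ev 8: PC=5 idx=1 pred=T actual=T -> ctr[1]=3
Ev 9: PC=3 idx=3 pred=T actual=T -> ctr[3]=3
Ev 10: PC=5 idx=1 pred=T actual=T -> ctr[1]=3
Ev 11: PC=5 idx=1 pred=T actual=T -> ctr[1]=3
Ev 12: PC=3 idx=3 pred=T actual=T -> ctr[3]=3
Ev 13: PC=3 idx=3 pred=T actual=T -> ctr[3]=3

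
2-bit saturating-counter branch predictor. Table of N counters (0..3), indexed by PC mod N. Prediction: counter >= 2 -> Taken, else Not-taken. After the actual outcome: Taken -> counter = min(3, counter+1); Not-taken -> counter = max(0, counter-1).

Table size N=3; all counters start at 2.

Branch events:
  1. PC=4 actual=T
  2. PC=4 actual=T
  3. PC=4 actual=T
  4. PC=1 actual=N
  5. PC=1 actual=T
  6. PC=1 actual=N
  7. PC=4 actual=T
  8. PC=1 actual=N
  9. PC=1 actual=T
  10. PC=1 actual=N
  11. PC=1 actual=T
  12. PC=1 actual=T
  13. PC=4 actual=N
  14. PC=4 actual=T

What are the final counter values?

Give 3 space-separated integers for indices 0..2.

Answer: 2 3 2

Derivation:
Ev 1: PC=4 idx=1 pred=T actual=T -> ctr[1]=3
Ev 2: PC=4 idx=1 pred=T actual=T -> ctr[1]=3
Ev 3: PC=4 idx=1 pred=T actual=T -> ctr[1]=3
Ev 4: PC=1 idx=1 pred=T actual=N -> ctr[1]=2
Ev 5: PC=1 idx=1 pred=T actual=T -> ctr[1]=3
Ev 6: PC=1 idx=1 pred=T actual=N -> ctr[1]=2
Ev 7: PC=4 idx=1 pred=T actual=T -> ctr[1]=3
Ev 8: PC=1 idx=1 pred=T actual=N -> ctr[1]=2
Ev 9: PC=1 idx=1 pred=T actual=T -> ctr[1]=3
Ev 10: PC=1 idx=1 pred=T actual=N -> ctr[1]=2
Ev 11: PC=1 idx=1 pred=T actual=T -> ctr[1]=3
Ev 12: PC=1 idx=1 pred=T actual=T -> ctr[1]=3
Ev 13: PC=4 idx=1 pred=T actual=N -> ctr[1]=2
Ev 14: PC=4 idx=1 pred=T actual=T -> ctr[1]=3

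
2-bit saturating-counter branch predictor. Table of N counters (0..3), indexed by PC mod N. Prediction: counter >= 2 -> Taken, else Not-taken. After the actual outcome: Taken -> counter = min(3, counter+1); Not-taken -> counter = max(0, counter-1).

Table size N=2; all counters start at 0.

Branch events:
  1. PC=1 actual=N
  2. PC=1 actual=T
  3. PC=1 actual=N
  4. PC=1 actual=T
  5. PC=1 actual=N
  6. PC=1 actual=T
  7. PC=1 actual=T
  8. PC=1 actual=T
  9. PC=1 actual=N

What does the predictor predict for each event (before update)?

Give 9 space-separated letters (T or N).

Answer: N N N N N N N T T

Derivation:
Ev 1: PC=1 idx=1 pred=N actual=N -> ctr[1]=0
Ev 2: PC=1 idx=1 pred=N actual=T -> ctr[1]=1
Ev 3: PC=1 idx=1 pred=N actual=N -> ctr[1]=0
Ev 4: PC=1 idx=1 pred=N actual=T -> ctr[1]=1
Ev 5: PC=1 idx=1 pred=N actual=N -> ctr[1]=0
Ev 6: PC=1 idx=1 pred=N actual=T -> ctr[1]=1
Ev 7: PC=1 idx=1 pred=N actual=T -> ctr[1]=2
Ev 8: PC=1 idx=1 pred=T actual=T -> ctr[1]=3
Ev 9: PC=1 idx=1 pred=T actual=N -> ctr[1]=2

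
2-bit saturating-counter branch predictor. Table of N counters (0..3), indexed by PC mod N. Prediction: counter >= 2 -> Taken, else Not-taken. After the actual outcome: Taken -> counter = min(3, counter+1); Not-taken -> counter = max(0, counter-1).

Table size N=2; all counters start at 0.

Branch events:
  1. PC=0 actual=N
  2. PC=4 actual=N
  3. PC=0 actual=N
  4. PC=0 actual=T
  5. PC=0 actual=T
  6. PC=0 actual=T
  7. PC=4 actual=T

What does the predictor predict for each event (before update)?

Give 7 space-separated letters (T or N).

Ev 1: PC=0 idx=0 pred=N actual=N -> ctr[0]=0
Ev 2: PC=4 idx=0 pred=N actual=N -> ctr[0]=0
Ev 3: PC=0 idx=0 pred=N actual=N -> ctr[0]=0
Ev 4: PC=0 idx=0 pred=N actual=T -> ctr[0]=1
Ev 5: PC=0 idx=0 pred=N actual=T -> ctr[0]=2
Ev 6: PC=0 idx=0 pred=T actual=T -> ctr[0]=3
Ev 7: PC=4 idx=0 pred=T actual=T -> ctr[0]=3

Answer: N N N N N T T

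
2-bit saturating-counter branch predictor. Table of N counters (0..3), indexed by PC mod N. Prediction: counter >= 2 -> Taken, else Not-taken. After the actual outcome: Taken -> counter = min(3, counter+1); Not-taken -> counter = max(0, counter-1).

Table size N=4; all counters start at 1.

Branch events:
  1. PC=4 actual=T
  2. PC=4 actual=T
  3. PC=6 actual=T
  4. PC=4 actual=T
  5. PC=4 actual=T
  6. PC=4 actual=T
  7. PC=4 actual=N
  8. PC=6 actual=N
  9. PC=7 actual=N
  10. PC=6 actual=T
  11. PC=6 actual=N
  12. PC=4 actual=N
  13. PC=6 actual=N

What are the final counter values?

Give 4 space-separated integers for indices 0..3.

Ev 1: PC=4 idx=0 pred=N actual=T -> ctr[0]=2
Ev 2: PC=4 idx=0 pred=T actual=T -> ctr[0]=3
Ev 3: PC=6 idx=2 pred=N actual=T -> ctr[2]=2
Ev 4: PC=4 idx=0 pred=T actual=T -> ctr[0]=3
Ev 5: PC=4 idx=0 pred=T actual=T -> ctr[0]=3
Ev 6: PC=4 idx=0 pred=T actual=T -> ctr[0]=3
Ev 7: PC=4 idx=0 pred=T actual=N -> ctr[0]=2
Ev 8: PC=6 idx=2 pred=T actual=N -> ctr[2]=1
Ev 9: PC=7 idx=3 pred=N actual=N -> ctr[3]=0
Ev 10: PC=6 idx=2 pred=N actual=T -> ctr[2]=2
Ev 11: PC=6 idx=2 pred=T actual=N -> ctr[2]=1
Ev 12: PC=4 idx=0 pred=T actual=N -> ctr[0]=1
Ev 13: PC=6 idx=2 pred=N actual=N -> ctr[2]=0

Answer: 1 1 0 0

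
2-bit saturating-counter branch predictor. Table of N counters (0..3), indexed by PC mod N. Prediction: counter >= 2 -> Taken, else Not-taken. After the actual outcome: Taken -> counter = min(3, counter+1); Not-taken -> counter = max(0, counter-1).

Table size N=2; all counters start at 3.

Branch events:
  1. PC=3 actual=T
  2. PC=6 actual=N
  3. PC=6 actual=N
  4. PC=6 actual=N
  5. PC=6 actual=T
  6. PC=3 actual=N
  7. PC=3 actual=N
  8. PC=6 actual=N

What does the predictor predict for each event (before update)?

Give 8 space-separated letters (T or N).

Answer: T T T N N T T N

Derivation:
Ev 1: PC=3 idx=1 pred=T actual=T -> ctr[1]=3
Ev 2: PC=6 idx=0 pred=T actual=N -> ctr[0]=2
Ev 3: PC=6 idx=0 pred=T actual=N -> ctr[0]=1
Ev 4: PC=6 idx=0 pred=N actual=N -> ctr[0]=0
Ev 5: PC=6 idx=0 pred=N actual=T -> ctr[0]=1
Ev 6: PC=3 idx=1 pred=T actual=N -> ctr[1]=2
Ev 7: PC=3 idx=1 pred=T actual=N -> ctr[1]=1
Ev 8: PC=6 idx=0 pred=N actual=N -> ctr[0]=0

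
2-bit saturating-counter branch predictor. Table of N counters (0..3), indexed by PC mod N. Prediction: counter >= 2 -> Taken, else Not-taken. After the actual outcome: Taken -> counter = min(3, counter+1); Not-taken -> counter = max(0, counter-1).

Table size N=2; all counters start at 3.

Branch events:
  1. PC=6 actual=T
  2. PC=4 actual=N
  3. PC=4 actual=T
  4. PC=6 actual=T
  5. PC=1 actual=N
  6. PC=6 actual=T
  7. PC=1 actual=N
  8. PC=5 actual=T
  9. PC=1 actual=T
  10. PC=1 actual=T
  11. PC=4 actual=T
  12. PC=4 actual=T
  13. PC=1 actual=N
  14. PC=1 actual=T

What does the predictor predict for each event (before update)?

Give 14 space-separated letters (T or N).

Ev 1: PC=6 idx=0 pred=T actual=T -> ctr[0]=3
Ev 2: PC=4 idx=0 pred=T actual=N -> ctr[0]=2
Ev 3: PC=4 idx=0 pred=T actual=T -> ctr[0]=3
Ev 4: PC=6 idx=0 pred=T actual=T -> ctr[0]=3
Ev 5: PC=1 idx=1 pred=T actual=N -> ctr[1]=2
Ev 6: PC=6 idx=0 pred=T actual=T -> ctr[0]=3
Ev 7: PC=1 idx=1 pred=T actual=N -> ctr[1]=1
Ev 8: PC=5 idx=1 pred=N actual=T -> ctr[1]=2
Ev 9: PC=1 idx=1 pred=T actual=T -> ctr[1]=3
Ev 10: PC=1 idx=1 pred=T actual=T -> ctr[1]=3
Ev 11: PC=4 idx=0 pred=T actual=T -> ctr[0]=3
Ev 12: PC=4 idx=0 pred=T actual=T -> ctr[0]=3
Ev 13: PC=1 idx=1 pred=T actual=N -> ctr[1]=2
Ev 14: PC=1 idx=1 pred=T actual=T -> ctr[1]=3

Answer: T T T T T T T N T T T T T T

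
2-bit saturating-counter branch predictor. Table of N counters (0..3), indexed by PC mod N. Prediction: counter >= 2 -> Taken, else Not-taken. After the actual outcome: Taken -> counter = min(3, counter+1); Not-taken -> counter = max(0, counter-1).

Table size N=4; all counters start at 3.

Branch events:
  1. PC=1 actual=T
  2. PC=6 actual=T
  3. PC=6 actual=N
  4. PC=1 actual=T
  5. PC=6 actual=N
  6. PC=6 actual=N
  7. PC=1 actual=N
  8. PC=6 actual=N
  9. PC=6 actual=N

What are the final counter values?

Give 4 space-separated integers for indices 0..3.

Answer: 3 2 0 3

Derivation:
Ev 1: PC=1 idx=1 pred=T actual=T -> ctr[1]=3
Ev 2: PC=6 idx=2 pred=T actual=T -> ctr[2]=3
Ev 3: PC=6 idx=2 pred=T actual=N -> ctr[2]=2
Ev 4: PC=1 idx=1 pred=T actual=T -> ctr[1]=3
Ev 5: PC=6 idx=2 pred=T actual=N -> ctr[2]=1
Ev 6: PC=6 idx=2 pred=N actual=N -> ctr[2]=0
Ev 7: PC=1 idx=1 pred=T actual=N -> ctr[1]=2
Ev 8: PC=6 idx=2 pred=N actual=N -> ctr[2]=0
Ev 9: PC=6 idx=2 pred=N actual=N -> ctr[2]=0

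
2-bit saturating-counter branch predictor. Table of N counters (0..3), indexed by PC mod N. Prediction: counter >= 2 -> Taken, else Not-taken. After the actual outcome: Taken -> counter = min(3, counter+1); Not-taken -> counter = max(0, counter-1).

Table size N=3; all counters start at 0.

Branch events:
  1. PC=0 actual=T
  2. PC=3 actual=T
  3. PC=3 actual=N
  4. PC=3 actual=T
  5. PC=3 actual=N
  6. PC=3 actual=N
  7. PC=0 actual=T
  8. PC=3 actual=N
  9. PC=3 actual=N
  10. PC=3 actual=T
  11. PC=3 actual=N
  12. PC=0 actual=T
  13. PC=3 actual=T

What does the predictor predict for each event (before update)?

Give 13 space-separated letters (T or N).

Answer: N N T N T N N N N N N N N

Derivation:
Ev 1: PC=0 idx=0 pred=N actual=T -> ctr[0]=1
Ev 2: PC=3 idx=0 pred=N actual=T -> ctr[0]=2
Ev 3: PC=3 idx=0 pred=T actual=N -> ctr[0]=1
Ev 4: PC=3 idx=0 pred=N actual=T -> ctr[0]=2
Ev 5: PC=3 idx=0 pred=T actual=N -> ctr[0]=1
Ev 6: PC=3 idx=0 pred=N actual=N -> ctr[0]=0
Ev 7: PC=0 idx=0 pred=N actual=T -> ctr[0]=1
Ev 8: PC=3 idx=0 pred=N actual=N -> ctr[0]=0
Ev 9: PC=3 idx=0 pred=N actual=N -> ctr[0]=0
Ev 10: PC=3 idx=0 pred=N actual=T -> ctr[0]=1
Ev 11: PC=3 idx=0 pred=N actual=N -> ctr[0]=0
Ev 12: PC=0 idx=0 pred=N actual=T -> ctr[0]=1
Ev 13: PC=3 idx=0 pred=N actual=T -> ctr[0]=2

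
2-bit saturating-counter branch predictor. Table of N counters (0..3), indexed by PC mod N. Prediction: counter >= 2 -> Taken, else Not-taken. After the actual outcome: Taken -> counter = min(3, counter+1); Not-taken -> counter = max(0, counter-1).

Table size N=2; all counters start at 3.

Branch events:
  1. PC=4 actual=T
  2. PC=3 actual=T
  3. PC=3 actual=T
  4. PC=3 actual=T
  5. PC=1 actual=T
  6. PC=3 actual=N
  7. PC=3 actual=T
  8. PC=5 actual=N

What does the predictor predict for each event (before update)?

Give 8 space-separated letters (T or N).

Answer: T T T T T T T T

Derivation:
Ev 1: PC=4 idx=0 pred=T actual=T -> ctr[0]=3
Ev 2: PC=3 idx=1 pred=T actual=T -> ctr[1]=3
Ev 3: PC=3 idx=1 pred=T actual=T -> ctr[1]=3
Ev 4: PC=3 idx=1 pred=T actual=T -> ctr[1]=3
Ev 5: PC=1 idx=1 pred=T actual=T -> ctr[1]=3
Ev 6: PC=3 idx=1 pred=T actual=N -> ctr[1]=2
Ev 7: PC=3 idx=1 pred=T actual=T -> ctr[1]=3
Ev 8: PC=5 idx=1 pred=T actual=N -> ctr[1]=2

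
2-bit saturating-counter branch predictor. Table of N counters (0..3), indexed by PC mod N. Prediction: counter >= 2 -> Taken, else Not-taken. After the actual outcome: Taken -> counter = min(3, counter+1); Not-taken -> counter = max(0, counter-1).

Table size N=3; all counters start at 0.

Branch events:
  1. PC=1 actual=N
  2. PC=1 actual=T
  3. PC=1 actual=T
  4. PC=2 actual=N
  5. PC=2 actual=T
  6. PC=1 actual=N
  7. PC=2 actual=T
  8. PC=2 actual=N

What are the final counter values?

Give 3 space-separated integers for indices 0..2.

Ev 1: PC=1 idx=1 pred=N actual=N -> ctr[1]=0
Ev 2: PC=1 idx=1 pred=N actual=T -> ctr[1]=1
Ev 3: PC=1 idx=1 pred=N actual=T -> ctr[1]=2
Ev 4: PC=2 idx=2 pred=N actual=N -> ctr[2]=0
Ev 5: PC=2 idx=2 pred=N actual=T -> ctr[2]=1
Ev 6: PC=1 idx=1 pred=T actual=N -> ctr[1]=1
Ev 7: PC=2 idx=2 pred=N actual=T -> ctr[2]=2
Ev 8: PC=2 idx=2 pred=T actual=N -> ctr[2]=1

Answer: 0 1 1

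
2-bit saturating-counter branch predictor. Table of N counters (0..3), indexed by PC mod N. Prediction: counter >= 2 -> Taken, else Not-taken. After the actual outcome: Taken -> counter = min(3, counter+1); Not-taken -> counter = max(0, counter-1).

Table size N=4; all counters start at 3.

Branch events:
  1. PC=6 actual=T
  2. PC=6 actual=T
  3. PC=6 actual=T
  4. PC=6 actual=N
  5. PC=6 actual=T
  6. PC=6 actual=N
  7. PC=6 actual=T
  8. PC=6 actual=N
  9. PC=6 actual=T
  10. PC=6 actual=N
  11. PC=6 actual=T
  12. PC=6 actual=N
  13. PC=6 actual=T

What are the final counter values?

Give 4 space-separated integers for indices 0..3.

Ev 1: PC=6 idx=2 pred=T actual=T -> ctr[2]=3
Ev 2: PC=6 idx=2 pred=T actual=T -> ctr[2]=3
Ev 3: PC=6 idx=2 pred=T actual=T -> ctr[2]=3
Ev 4: PC=6 idx=2 pred=T actual=N -> ctr[2]=2
Ev 5: PC=6 idx=2 pred=T actual=T -> ctr[2]=3
Ev 6: PC=6 idx=2 pred=T actual=N -> ctr[2]=2
Ev 7: PC=6 idx=2 pred=T actual=T -> ctr[2]=3
Ev 8: PC=6 idx=2 pred=T actual=N -> ctr[2]=2
Ev 9: PC=6 idx=2 pred=T actual=T -> ctr[2]=3
Ev 10: PC=6 idx=2 pred=T actual=N -> ctr[2]=2
Ev 11: PC=6 idx=2 pred=T actual=T -> ctr[2]=3
Ev 12: PC=6 idx=2 pred=T actual=N -> ctr[2]=2
Ev 13: PC=6 idx=2 pred=T actual=T -> ctr[2]=3

Answer: 3 3 3 3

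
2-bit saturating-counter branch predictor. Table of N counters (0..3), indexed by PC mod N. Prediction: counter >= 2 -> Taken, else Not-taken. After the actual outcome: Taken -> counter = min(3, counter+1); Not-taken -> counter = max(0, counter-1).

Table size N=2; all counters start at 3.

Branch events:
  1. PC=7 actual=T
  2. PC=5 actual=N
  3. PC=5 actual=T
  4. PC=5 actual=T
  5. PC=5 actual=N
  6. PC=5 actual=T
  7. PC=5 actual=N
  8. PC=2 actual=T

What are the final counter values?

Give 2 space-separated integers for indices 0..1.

Ev 1: PC=7 idx=1 pred=T actual=T -> ctr[1]=3
Ev 2: PC=5 idx=1 pred=T actual=N -> ctr[1]=2
Ev 3: PC=5 idx=1 pred=T actual=T -> ctr[1]=3
Ev 4: PC=5 idx=1 pred=T actual=T -> ctr[1]=3
Ev 5: PC=5 idx=1 pred=T actual=N -> ctr[1]=2
Ev 6: PC=5 idx=1 pred=T actual=T -> ctr[1]=3
Ev 7: PC=5 idx=1 pred=T actual=N -> ctr[1]=2
Ev 8: PC=2 idx=0 pred=T actual=T -> ctr[0]=3

Answer: 3 2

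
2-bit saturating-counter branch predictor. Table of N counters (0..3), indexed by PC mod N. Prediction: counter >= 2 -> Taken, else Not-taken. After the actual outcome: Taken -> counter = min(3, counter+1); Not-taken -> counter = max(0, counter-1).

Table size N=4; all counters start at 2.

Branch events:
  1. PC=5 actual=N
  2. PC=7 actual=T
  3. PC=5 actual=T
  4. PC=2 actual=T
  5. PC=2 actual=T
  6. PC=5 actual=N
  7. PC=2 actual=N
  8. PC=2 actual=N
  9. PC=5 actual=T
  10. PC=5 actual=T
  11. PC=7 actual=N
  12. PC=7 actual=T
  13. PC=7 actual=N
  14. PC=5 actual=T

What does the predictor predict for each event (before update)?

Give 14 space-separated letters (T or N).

Ev 1: PC=5 idx=1 pred=T actual=N -> ctr[1]=1
Ev 2: PC=7 idx=3 pred=T actual=T -> ctr[3]=3
Ev 3: PC=5 idx=1 pred=N actual=T -> ctr[1]=2
Ev 4: PC=2 idx=2 pred=T actual=T -> ctr[2]=3
Ev 5: PC=2 idx=2 pred=T actual=T -> ctr[2]=3
Ev 6: PC=5 idx=1 pred=T actual=N -> ctr[1]=1
Ev 7: PC=2 idx=2 pred=T actual=N -> ctr[2]=2
Ev 8: PC=2 idx=2 pred=T actual=N -> ctr[2]=1
Ev 9: PC=5 idx=1 pred=N actual=T -> ctr[1]=2
Ev 10: PC=5 idx=1 pred=T actual=T -> ctr[1]=3
Ev 11: PC=7 idx=3 pred=T actual=N -> ctr[3]=2
Ev 12: PC=7 idx=3 pred=T actual=T -> ctr[3]=3
Ev 13: PC=7 idx=3 pred=T actual=N -> ctr[3]=2
Ev 14: PC=5 idx=1 pred=T actual=T -> ctr[1]=3

Answer: T T N T T T T T N T T T T T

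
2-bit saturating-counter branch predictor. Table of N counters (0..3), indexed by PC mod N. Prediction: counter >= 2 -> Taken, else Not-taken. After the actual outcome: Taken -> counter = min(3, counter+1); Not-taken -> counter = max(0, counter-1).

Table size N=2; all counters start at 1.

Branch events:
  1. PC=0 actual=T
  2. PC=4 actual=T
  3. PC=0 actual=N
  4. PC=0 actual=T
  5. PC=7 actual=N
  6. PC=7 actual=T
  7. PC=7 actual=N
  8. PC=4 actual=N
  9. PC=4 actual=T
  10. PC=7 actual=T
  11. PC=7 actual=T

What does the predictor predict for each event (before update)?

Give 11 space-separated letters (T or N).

Answer: N T T T N N N T T N N

Derivation:
Ev 1: PC=0 idx=0 pred=N actual=T -> ctr[0]=2
Ev 2: PC=4 idx=0 pred=T actual=T -> ctr[0]=3
Ev 3: PC=0 idx=0 pred=T actual=N -> ctr[0]=2
Ev 4: PC=0 idx=0 pred=T actual=T -> ctr[0]=3
Ev 5: PC=7 idx=1 pred=N actual=N -> ctr[1]=0
Ev 6: PC=7 idx=1 pred=N actual=T -> ctr[1]=1
Ev 7: PC=7 idx=1 pred=N actual=N -> ctr[1]=0
Ev 8: PC=4 idx=0 pred=T actual=N -> ctr[0]=2
Ev 9: PC=4 idx=0 pred=T actual=T -> ctr[0]=3
Ev 10: PC=7 idx=1 pred=N actual=T -> ctr[1]=1
Ev 11: PC=7 idx=1 pred=N actual=T -> ctr[1]=2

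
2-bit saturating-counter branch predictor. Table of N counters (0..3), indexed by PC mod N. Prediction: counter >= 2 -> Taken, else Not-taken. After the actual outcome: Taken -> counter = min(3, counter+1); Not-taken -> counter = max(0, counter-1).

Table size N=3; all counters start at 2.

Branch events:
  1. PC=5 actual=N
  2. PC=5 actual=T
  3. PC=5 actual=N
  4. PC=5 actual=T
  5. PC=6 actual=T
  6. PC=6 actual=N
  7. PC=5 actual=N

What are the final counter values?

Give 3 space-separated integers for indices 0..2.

Answer: 2 2 1

Derivation:
Ev 1: PC=5 idx=2 pred=T actual=N -> ctr[2]=1
Ev 2: PC=5 idx=2 pred=N actual=T -> ctr[2]=2
Ev 3: PC=5 idx=2 pred=T actual=N -> ctr[2]=1
Ev 4: PC=5 idx=2 pred=N actual=T -> ctr[2]=2
Ev 5: PC=6 idx=0 pred=T actual=T -> ctr[0]=3
Ev 6: PC=6 idx=0 pred=T actual=N -> ctr[0]=2
Ev 7: PC=5 idx=2 pred=T actual=N -> ctr[2]=1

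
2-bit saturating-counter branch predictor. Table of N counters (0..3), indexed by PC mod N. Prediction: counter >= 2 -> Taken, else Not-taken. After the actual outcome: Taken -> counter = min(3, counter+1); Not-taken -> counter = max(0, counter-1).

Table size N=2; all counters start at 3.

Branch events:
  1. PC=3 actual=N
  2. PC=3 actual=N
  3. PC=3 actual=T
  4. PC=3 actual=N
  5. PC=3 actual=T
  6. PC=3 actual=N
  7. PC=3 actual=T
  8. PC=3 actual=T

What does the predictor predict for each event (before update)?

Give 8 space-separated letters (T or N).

Answer: T T N T N T N T

Derivation:
Ev 1: PC=3 idx=1 pred=T actual=N -> ctr[1]=2
Ev 2: PC=3 idx=1 pred=T actual=N -> ctr[1]=1
Ev 3: PC=3 idx=1 pred=N actual=T -> ctr[1]=2
Ev 4: PC=3 idx=1 pred=T actual=N -> ctr[1]=1
Ev 5: PC=3 idx=1 pred=N actual=T -> ctr[1]=2
Ev 6: PC=3 idx=1 pred=T actual=N -> ctr[1]=1
Ev 7: PC=3 idx=1 pred=N actual=T -> ctr[1]=2
Ev 8: PC=3 idx=1 pred=T actual=T -> ctr[1]=3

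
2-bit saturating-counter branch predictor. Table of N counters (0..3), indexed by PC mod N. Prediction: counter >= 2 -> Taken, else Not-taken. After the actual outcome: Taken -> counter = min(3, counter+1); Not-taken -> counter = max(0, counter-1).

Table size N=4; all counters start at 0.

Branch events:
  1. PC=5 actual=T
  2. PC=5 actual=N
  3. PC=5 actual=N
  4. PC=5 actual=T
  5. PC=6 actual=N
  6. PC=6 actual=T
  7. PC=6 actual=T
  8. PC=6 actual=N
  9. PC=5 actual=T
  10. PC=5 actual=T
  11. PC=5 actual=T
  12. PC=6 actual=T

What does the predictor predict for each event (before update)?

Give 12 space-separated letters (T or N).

Ev 1: PC=5 idx=1 pred=N actual=T -> ctr[1]=1
Ev 2: PC=5 idx=1 pred=N actual=N -> ctr[1]=0
Ev 3: PC=5 idx=1 pred=N actual=N -> ctr[1]=0
Ev 4: PC=5 idx=1 pred=N actual=T -> ctr[1]=1
Ev 5: PC=6 idx=2 pred=N actual=N -> ctr[2]=0
Ev 6: PC=6 idx=2 pred=N actual=T -> ctr[2]=1
Ev 7: PC=6 idx=2 pred=N actual=T -> ctr[2]=2
Ev 8: PC=6 idx=2 pred=T actual=N -> ctr[2]=1
Ev 9: PC=5 idx=1 pred=N actual=T -> ctr[1]=2
Ev 10: PC=5 idx=1 pred=T actual=T -> ctr[1]=3
Ev 11: PC=5 idx=1 pred=T actual=T -> ctr[1]=3
Ev 12: PC=6 idx=2 pred=N actual=T -> ctr[2]=2

Answer: N N N N N N N T N T T N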